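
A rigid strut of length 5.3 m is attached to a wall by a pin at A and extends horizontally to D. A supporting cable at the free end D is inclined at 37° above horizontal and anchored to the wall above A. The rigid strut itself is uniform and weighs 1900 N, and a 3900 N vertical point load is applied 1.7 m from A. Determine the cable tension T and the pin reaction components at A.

ΣM about A: T·sin37°·5.3 − 1900·2.65 − 3900·1.7 = 0 → T = 11665/(5.3·0.601815) = 3657.18 ≈ 3657 N.
ΣF_x = 0: A_x − T·cos37° = 0 → A_x = 3657.18 × 0.798636 = 2921 N.
ΣF_y = 0: A_y + T·sin37° − 1900 − 3900 = 0 → A_y = 5800 − 3657.18 × 0.601815 = 3599 N.

T = 3657 N, A_x = 2921 N, A_y = 3599 N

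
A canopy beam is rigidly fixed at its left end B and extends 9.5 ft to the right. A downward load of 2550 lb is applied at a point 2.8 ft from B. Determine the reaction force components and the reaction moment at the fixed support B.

B_x = 0, B_y = 2550 lb, M_B = 7140 lb·ft

ΣF_x = 0: B_x = 0.
ΣF_y = 0: B_y − 2550 = 0 → B_y = 2550 lb.
ΣM about B: M_B − 2550·2.8 = 0 → M_B = 7140 lb·ft.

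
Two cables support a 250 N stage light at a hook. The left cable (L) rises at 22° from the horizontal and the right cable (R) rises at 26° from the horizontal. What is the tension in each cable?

ΣF_x = 0: −T_L·cos22° + T_R·cos26° = 0 → T_R = 1.03159·T_L.
ΣF_y = 0: T_L·sin22° + T_R·sin26° = 250.
Substitute: T_L·(0.374607 + 1.03159·0.438371) = 250 → T_L = 302.361 ≈ 302.4 N.
Then T_R = 1.03159 × 302.361 = 311.9 N.

T_L = 302.4 N, T_R = 311.9 N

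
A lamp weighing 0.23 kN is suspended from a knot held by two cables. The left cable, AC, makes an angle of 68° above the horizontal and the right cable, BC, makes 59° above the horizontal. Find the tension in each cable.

ΣF_x = 0: −T_AC·cos68° + T_BC·cos59° = 0 → T_BC = 0.727338·T_AC.
ΣF_y = 0: T_AC·sin68° + T_BC·sin59° = 0.23.
Substitute: T_AC·(0.927184 + 0.727338·0.857167) = 0.23 → T_AC = 0.148326 ≈ 0.1483 kN.
Then T_BC = 0.727338 × 0.148326 = 0.1079 kN.

T_AC = 0.1483 kN, T_BC = 0.1079 kN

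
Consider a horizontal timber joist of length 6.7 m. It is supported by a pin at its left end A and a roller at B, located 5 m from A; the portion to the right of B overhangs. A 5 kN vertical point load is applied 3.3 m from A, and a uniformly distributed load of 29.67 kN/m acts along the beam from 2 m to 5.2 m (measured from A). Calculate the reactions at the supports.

Resultant of the distributed load: 29.67 × 3.2 = 94.944 kN at 3.6 m from A.
Taking moments about A: B_y·5 − 5·3.3 − (29.67·3.2)·3.6 = 0 → B_y = 358.2984/5 = 71.6597 ≈ 71.66 kN.
ΣF_y = 0: A_y + 71.6597 − 5 − 29.67·3.2 = 0 → A_y = 28.28 kN.
ΣF_x = 0: no horizontal applied forces, so A_x = 0.

A_x = 0, A_y = 28.28 kN, B_y = 71.66 kN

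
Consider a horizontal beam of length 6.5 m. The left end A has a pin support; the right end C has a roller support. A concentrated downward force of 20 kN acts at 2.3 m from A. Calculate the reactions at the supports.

A_x = 0, A_y = 12.92 kN, C_y = 7.077 kN

Taking moments about A: C_y·6.5 − 20·2.3 = 0 → C_y = 46/6.5 = 7.07692 ≈ 7.077 kN.
ΣF_y = 0: A_y + 7.07692 − 20 = 0 → A_y = 12.92 kN.
ΣF_x = 0: no horizontal applied forces, so A_x = 0.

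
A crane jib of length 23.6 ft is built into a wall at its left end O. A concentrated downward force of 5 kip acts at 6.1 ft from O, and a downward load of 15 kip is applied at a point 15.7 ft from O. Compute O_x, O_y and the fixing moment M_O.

ΣF_x = 0: O_x = 0.
ΣF_y = 0: O_y − 5 − 15 = 0 → O_y = 20.00 kip.
ΣM about O: M_O − 5·6.1 − 15·15.7 = 0 → M_O = 266.0 kip·ft.

O_x = 0, O_y = 20.00 kip, M_O = 266.0 kip·ft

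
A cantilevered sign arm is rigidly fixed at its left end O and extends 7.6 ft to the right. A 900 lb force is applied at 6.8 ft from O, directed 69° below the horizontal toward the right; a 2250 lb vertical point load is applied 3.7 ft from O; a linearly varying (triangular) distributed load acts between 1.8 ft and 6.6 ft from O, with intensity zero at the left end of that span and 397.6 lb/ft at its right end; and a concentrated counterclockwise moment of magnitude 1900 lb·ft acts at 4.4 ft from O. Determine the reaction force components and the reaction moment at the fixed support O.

O_x = -322.5 lb, O_y = 4044 lb, M_O = 16910 lb·ft

Resultant of the triangular load: ½ × 397.6 × 4.8 = 954.24 lb, acting at 5 ft from O (one-third of the span from the peak).
ΣF_x = 0: O_x + 900·cos69° = 0 → O_x = -322.5 lb.
ΣF_y = 0: O_y − 900·sin69° − 2250 − ½·397.6·4.8 = 0 → O_y = 4044 lb.
ΣM about O: M_O − 900·sin69°·6.8 − 2250·3.7 − (½·397.6·4.8)·5 + 1900 = 0 → M_O = 16910 lb·ft.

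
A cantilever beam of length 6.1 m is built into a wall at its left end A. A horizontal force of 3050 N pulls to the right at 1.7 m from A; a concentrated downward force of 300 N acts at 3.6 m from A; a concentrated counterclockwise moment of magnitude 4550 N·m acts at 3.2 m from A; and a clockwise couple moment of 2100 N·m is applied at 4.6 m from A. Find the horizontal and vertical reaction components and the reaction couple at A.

A_x = -3050 N, A_y = 300.0 N, M_A = -1370 N·m

ΣF_x = 0: A_x + 3050 = 0 → A_x = -3050 N.
ΣF_y = 0: A_y − 300 = 0 → A_y = 300.0 N.
ΣM about A: M_A − 300·3.6 + 4550 − 2100 = 0 → M_A = -1370 N·m.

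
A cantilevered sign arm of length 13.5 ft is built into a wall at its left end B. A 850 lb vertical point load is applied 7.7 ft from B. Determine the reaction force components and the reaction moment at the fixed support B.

B_x = 0, B_y = 850.0 lb, M_B = 6545 lb·ft

ΣF_x = 0: B_x = 0.
ΣF_y = 0: B_y − 850 = 0 → B_y = 850.0 lb.
ΣM about B: M_B − 850·7.7 = 0 → M_B = 6545 lb·ft.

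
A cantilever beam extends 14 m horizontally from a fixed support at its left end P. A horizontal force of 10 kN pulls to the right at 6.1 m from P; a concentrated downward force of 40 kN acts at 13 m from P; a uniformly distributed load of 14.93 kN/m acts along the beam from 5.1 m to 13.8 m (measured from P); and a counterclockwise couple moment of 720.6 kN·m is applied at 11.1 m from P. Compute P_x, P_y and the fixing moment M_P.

P_x = -10.00 kN, P_y = 169.9 kN, M_P = 1027 kN·m

Resultant of the distributed load: 14.93 × 8.7 = 129.891 kN at 9.45 m from P.
ΣF_x = 0: P_x + 10 = 0 → P_x = -10.00 kN.
ΣF_y = 0: P_y − 40 − 14.93·8.7 = 0 → P_y = 169.9 kN.
ΣM about P: M_P − 40·13 − (14.93·8.7)·9.45 + 720.6 = 0 → M_P = 1027 kN·m.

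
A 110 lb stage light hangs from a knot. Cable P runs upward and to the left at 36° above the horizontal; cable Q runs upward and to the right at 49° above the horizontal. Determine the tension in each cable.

ΣF_x = 0: −T_P·cos36° + T_Q·cos49° = 0 → T_Q = 1.23315·T_P.
ΣF_y = 0: T_P·sin36° + T_Q·sin49° = 110.
Substitute: T_P·(0.587785 + 1.23315·0.75471) = 110 → T_P = 72.442 ≈ 72.44 lb.
Then T_Q = 1.23315 × 72.442 = 89.33 lb.

T_P = 72.44 lb, T_Q = 89.33 lb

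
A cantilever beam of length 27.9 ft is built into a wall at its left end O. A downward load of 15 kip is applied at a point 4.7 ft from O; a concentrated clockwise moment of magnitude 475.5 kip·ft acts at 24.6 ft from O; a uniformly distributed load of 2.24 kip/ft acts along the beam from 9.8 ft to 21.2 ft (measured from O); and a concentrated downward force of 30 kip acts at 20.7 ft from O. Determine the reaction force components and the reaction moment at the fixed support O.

O_x = 0, O_y = 70.54 kip, M_O = 1563 kip·ft

Resultant of the distributed load: 2.24 × 11.4 = 25.536 kip at 15.5 ft from O.
ΣF_x = 0: O_x = 0.
ΣF_y = 0: O_y − 15 − 2.24·11.4 − 30 = 0 → O_y = 70.54 kip.
ΣM about O: M_O − 15·4.7 − 475.5 − (2.24·11.4)·15.5 − 30·20.7 = 0 → M_O = 1563 kip·ft.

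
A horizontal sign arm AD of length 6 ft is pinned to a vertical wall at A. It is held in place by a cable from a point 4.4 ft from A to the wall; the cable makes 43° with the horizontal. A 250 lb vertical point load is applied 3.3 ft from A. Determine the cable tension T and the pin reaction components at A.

ΣM about A: T·sin43°·4.4 − 250·3.3 = 0 → T = 825/(4.4·0.681998) = 274.927 ≈ 274.9 lb.
ΣF_x = 0: A_x − T·cos43° = 0 → A_x = 274.927 × 0.731354 = 201.1 lb.
ΣF_y = 0: A_y + T·sin43° − 250 = 0 → A_y = 250 − 274.927 × 0.681998 = 62.50 lb.

T = 274.9 lb, A_x = 201.1 lb, A_y = 62.50 lb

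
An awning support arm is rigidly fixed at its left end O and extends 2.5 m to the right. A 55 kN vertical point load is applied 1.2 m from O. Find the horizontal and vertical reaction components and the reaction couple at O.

ΣF_x = 0: O_x = 0.
ΣF_y = 0: O_y − 55 = 0 → O_y = 55.00 kN.
ΣM about O: M_O − 55·1.2 = 0 → M_O = 66.00 kN·m.

O_x = 0, O_y = 55.00 kN, M_O = 66.00 kN·m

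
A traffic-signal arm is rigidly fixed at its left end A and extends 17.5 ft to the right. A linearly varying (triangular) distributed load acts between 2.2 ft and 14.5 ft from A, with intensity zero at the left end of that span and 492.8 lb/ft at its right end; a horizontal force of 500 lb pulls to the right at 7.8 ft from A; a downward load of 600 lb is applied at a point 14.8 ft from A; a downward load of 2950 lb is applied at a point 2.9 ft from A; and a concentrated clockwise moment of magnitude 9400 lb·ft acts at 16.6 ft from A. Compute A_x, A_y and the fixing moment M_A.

Resultant of the triangular load: ½ × 492.8 × 12.3 = 3030.72 lb, acting at 10.4 ft from A (one-third of the span from the peak).
ΣF_x = 0: A_x + 500 = 0 → A_x = -500.0 lb.
ΣF_y = 0: A_y − ½·492.8·12.3 − 600 − 2950 = 0 → A_y = 6581 lb.
ΣM about A: M_A − (½·492.8·12.3)·10.4 − 600·14.8 − 2950·2.9 − 9400 = 0 → M_A = 58350 lb·ft.

A_x = -500.0 lb, A_y = 6581 lb, M_A = 58350 lb·ft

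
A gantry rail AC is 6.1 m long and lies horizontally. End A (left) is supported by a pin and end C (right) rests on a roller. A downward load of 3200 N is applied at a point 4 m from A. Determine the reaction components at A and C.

A_x = 0, A_y = 1102 N, C_y = 2098 N

Taking moments about A: C_y·6.1 − 3200·4 = 0 → C_y = 12800/6.1 = 2098.36 ≈ 2098 N.
ΣF_y = 0: A_y + 2098.36 − 3200 = 0 → A_y = 1102 N.
ΣF_x = 0: no horizontal applied forces, so A_x = 0.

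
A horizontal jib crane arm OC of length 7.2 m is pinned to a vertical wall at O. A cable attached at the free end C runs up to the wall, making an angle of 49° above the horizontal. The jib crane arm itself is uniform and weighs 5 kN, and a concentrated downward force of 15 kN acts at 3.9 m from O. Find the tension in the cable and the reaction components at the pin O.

ΣM about O: T·sin49°·7.2 − 5·3.6 − 15·3.9 = 0 → T = 76.5/(7.2·0.75471) = 14.0783 ≈ 14.08 kN.
ΣF_x = 0: O_x − T·cos49° = 0 → O_x = 14.0783 × 0.656059 = 9.236 kN.
ΣF_y = 0: O_y + T·sin49° − 5 − 15 = 0 → O_y = 20 − 14.0783 × 0.75471 = 9.375 kN.

T = 14.08 kN, O_x = 9.236 kN, O_y = 9.375 kN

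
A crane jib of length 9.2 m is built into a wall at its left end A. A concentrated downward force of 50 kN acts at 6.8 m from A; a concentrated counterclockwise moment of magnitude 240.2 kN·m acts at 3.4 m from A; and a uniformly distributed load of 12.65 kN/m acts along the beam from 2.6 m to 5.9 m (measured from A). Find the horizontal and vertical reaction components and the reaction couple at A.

A_x = 0, A_y = 91.75 kN, M_A = 277.2 kN·m

Resultant of the distributed load: 12.65 × 3.3 = 41.745 kN at 4.25 m from A.
ΣF_x = 0: A_x = 0.
ΣF_y = 0: A_y − 50 − 12.65·3.3 = 0 → A_y = 91.75 kN.
ΣM about A: M_A − 50·6.8 + 240.2 − (12.65·3.3)·4.25 = 0 → M_A = 277.2 kN·m.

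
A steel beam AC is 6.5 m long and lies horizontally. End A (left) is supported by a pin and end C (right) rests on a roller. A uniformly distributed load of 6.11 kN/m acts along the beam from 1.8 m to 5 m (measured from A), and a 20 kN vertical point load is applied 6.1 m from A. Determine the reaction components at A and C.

A_x = 0, A_y = 10.56 kN, C_y = 29.00 kN

Resultant of the distributed load: 6.11 × 3.2 = 19.552 kN at 3.4 m from A.
Taking moments about A: C_y·6.5 − (6.11·3.2)·3.4 − 20·6.1 = 0 → C_y = 188.4768/6.5 = 28.9964 ≈ 29.00 kN.
ΣF_y = 0: A_y + 28.9964 − 6.11·3.2 − 20 = 0 → A_y = 10.56 kN.
ΣF_x = 0: no horizontal applied forces, so A_x = 0.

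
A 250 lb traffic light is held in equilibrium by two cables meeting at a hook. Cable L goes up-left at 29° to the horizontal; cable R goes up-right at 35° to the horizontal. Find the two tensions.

T_L = 227.8 lb, T_R = 243.3 lb

ΣF_x = 0: −T_L·cos29° + T_R·cos35° = 0 → T_R = 1.06771·T_L.
ΣF_y = 0: T_L·sin29° + T_R·sin35° = 250.
Substitute: T_L·(0.48481 + 1.06771·0.573576) = 250 → T_L = 227.848 ≈ 227.8 lb.
Then T_R = 1.06771 × 227.848 = 243.3 lb.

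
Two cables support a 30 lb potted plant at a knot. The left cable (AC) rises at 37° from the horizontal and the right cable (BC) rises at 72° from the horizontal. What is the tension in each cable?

ΣF_x = 0: −T_AC·cos37° + T_BC·cos72° = 0 → T_BC = 2.58444·T_AC.
ΣF_y = 0: T_AC·sin37° + T_BC·sin72° = 30.
Substitute: T_AC·(0.601815 + 2.58444·0.951057) = 30 → T_AC = 9.80468 ≈ 9.805 lb.
Then T_BC = 2.58444 × 9.80468 = 25.34 lb.

T_AC = 9.805 lb, T_BC = 25.34 lb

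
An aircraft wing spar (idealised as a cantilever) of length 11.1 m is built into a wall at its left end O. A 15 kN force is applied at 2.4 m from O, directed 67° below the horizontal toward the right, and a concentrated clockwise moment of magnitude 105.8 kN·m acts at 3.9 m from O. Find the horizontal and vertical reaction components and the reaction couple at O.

O_x = -5.861 kN, O_y = 13.81 kN, M_O = 138.9 kN·m

ΣF_x = 0: O_x + 15·cos67° = 0 → O_x = -5.861 kN.
ΣF_y = 0: O_y − 15·sin67° = 0 → O_y = 13.81 kN.
ΣM about O: M_O − 15·sin67°·2.4 − 105.8 = 0 → M_O = 138.9 kN·m.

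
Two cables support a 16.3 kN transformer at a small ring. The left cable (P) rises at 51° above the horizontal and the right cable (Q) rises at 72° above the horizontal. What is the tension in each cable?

T_P = 6.006 kN, T_Q = 12.23 kN

ΣF_x = 0: −T_P·cos51° + T_Q·cos72° = 0 → T_Q = 2.03652·T_P.
ΣF_y = 0: T_P·sin51° + T_Q·sin72° = 16.3.
Substitute: T_P·(0.777146 + 2.03652·0.951057) = 16.3 → T_P = 6.00591 ≈ 6.006 kN.
Then T_Q = 2.03652 × 6.00591 = 12.23 kN.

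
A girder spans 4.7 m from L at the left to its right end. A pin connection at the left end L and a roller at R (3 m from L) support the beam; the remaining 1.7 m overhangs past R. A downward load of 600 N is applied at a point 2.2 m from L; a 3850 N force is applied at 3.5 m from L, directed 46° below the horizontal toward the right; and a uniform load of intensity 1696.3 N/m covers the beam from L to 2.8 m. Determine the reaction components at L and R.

Resultant of the distributed load: 1696.3 × 2.8 = 4749.64 N at 1.4 m from L.
Taking moments about L: R_y·3 − 600·2.2 − 3850·sin46°·3.5 − (1696.3·2.8)·1.4 = 0 → R_y = 17662.6/3 = 5887.53 ≈ 5888 N.
ΣF_y = 0: L_y + 5887.53 − 600 − 3850·sin46° − 1696.3·2.8 = 0 → L_y = 2232 N.
ΣF_x = 0: L_x + 3850·cos46° = 0 → L_x = -2674 N.

L_x = -2674 N, L_y = 2232 N, R_y = 5888 N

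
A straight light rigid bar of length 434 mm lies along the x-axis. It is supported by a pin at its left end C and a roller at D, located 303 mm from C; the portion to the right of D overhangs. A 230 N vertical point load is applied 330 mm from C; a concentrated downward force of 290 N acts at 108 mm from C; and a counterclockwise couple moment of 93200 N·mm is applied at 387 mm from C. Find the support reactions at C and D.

Taking moments about C: D_y·303 − 230·330 − 290·108 + 93200 = 0 → D_y = 14020/303 = 46.2706 ≈ 46.27 N.
ΣF_y = 0: C_y + 46.2706 − 230 − 290 = 0 → C_y = 473.7 N.
ΣF_x = 0: no horizontal applied forces, so C_x = 0.

C_x = 0, C_y = 473.7 N, D_y = 46.27 N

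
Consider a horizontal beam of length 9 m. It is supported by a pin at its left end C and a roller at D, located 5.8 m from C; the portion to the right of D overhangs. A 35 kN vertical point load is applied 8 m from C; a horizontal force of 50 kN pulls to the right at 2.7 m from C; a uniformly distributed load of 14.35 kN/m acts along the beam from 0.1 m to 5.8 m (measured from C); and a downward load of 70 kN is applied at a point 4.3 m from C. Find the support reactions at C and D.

Resultant of the distributed load: 14.35 × 5.7 = 81.795 kN at 2.95 m from C.
Moments about C: D_y·5.8 − 35·8 − (14.35·5.7)·2.95 − 70·4.3 = 0 → D_y = 822.29525/5.8 = 141.775 ≈ 141.8 kN.
ΣF_y = 0: C_y + 141.775 − 35 − 14.35·5.7 − 70 = 0 → C_y = 45.02 kN.
ΣF_x = 0: C_x + 50 = 0 → C_x = -50.00 kN.

C_x = -50.00 kN, C_y = 45.02 kN, D_y = 141.8 kN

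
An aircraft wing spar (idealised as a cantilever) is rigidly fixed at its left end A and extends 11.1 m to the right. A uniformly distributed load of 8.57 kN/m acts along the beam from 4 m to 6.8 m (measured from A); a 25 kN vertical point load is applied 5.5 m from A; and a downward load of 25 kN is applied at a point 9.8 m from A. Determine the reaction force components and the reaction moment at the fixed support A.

A_x = 0, A_y = 74.00 kN, M_A = 512.1 kN·m

Resultant of the distributed load: 8.57 × 2.8 = 23.996 kN at 5.4 m from A.
ΣF_x = 0: A_x = 0.
ΣF_y = 0: A_y − 8.57·2.8 − 25 − 25 = 0 → A_y = 74.00 kN.
ΣM about A: M_A − (8.57·2.8)·5.4 − 25·5.5 − 25·9.8 = 0 → M_A = 512.1 kN·m.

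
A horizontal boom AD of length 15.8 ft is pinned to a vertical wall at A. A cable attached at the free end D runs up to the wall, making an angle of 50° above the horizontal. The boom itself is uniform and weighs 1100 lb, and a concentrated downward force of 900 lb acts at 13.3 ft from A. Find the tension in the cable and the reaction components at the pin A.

ΣM about A: T·sin50°·15.8 − 1100·7.9 − 900·13.3 = 0 → T = 20660/(15.8·0.766044) = 1706.94 ≈ 1707 lb.
ΣF_x = 0: A_x − T·cos50° = 0 → A_x = 1706.94 × 0.642788 = 1097 lb.
ΣF_y = 0: A_y + T·sin50° − 1100 − 900 = 0 → A_y = 2000 − 1706.94 × 0.766044 = 692.4 lb.

T = 1707 lb, A_x = 1097 lb, A_y = 692.4 lb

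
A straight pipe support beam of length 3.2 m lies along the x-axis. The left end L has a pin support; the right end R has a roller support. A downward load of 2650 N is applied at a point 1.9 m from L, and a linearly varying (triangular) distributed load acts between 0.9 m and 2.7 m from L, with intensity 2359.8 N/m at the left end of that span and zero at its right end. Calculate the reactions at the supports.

L_x = 0, L_y = 2205 N, R_y = 2569 N

Resultant of the triangular load: ½ × 2359.8 × 1.8 = 2123.82 N, acting at 1.5 m from L (one-third of the span from the peak).
Moments about L: R_y·3.2 − 2650·1.9 − (½·2359.8·1.8)·1.5 = 0 → R_y = 8220.73/3.2 = 2568.98 ≈ 2569 N.
ΣF_y = 0: L_y + 2568.98 − 2650 − ½·2359.8·1.8 = 0 → L_y = 2205 N.
ΣF_x = 0: no horizontal applied forces, so L_x = 0.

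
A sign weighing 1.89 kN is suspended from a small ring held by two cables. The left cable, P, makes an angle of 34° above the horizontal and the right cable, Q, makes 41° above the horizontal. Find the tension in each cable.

ΣF_x = 0: −T_P·cos34° + T_Q·cos41° = 0 → T_Q = 1.09849·T_P.
ΣF_y = 0: T_P·sin34° + T_Q·sin41° = 1.89.
Substitute: T_P·(0.559193 + 1.09849·0.656059) = 1.89 → T_P = 1.47672 ≈ 1.477 kN.
Then T_Q = 1.09849 × 1.47672 = 1.622 kN.

T_P = 1.477 kN, T_Q = 1.622 kN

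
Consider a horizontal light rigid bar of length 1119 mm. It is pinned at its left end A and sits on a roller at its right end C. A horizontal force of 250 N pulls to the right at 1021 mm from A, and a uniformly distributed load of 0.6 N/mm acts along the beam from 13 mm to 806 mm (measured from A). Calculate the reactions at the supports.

A_x = -250.0 N, A_y = 301.7 N, C_y = 174.1 N

Resultant of the distributed load: 0.6 × 793 = 475.8 N at 409.5 mm from A.
ΣM about A: C_y·1119 − (0.6·793)·409.5 = 0 → C_y = 194840.1/1119 = 174.12 ≈ 174.1 N.
ΣF_y = 0: A_y + 174.12 − 0.6·793 = 0 → A_y = 301.7 N.
ΣF_x = 0: A_x + 250 = 0 → A_x = -250.0 N.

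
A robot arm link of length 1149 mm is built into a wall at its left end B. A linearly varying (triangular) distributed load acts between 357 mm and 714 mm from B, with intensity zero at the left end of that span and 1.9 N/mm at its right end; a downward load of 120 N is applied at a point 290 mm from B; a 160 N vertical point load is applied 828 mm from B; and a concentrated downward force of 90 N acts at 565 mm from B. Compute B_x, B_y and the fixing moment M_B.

Resultant of the triangular load: ½ × 1.9 × 357 = 339.15 N, acting at 595 mm from B (one-third of the span from the peak).
ΣF_x = 0: B_x = 0.
ΣF_y = 0: B_y − ½·1.9·357 − 120 − 160 − 90 = 0 → B_y = 709.1 N.
ΣM about B: M_B − (½·1.9·357)·595 − 120·290 − 160·828 − 90·565 = 0 → M_B = 419900 N·mm.

B_x = 0, B_y = 709.1 N, M_B = 419900 N·mm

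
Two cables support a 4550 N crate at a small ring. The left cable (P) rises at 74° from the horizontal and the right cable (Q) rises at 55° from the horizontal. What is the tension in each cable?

ΣF_x = 0: −T_P·cos74° + T_Q·cos55° = 0 → T_Q = 0.480559·T_P.
ΣF_y = 0: T_P·sin74° + T_Q·sin55° = 4550.
Substitute: T_P·(0.961262 + 0.480559·0.819152) = 4550 → T_P = 3358.15 ≈ 3358 N.
Then T_Q = 0.480559 × 3358.15 = 1614 N.

T_P = 3358 N, T_Q = 1614 N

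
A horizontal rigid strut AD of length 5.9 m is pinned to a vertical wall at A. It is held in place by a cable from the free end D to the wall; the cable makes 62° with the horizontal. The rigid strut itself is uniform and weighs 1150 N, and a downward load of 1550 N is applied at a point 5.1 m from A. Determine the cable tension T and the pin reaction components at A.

T = 2169 N, A_x = 1018 N, A_y = 785.2 N

ΣM about A: T·sin62°·5.9 − 1150·2.95 − 1550·5.1 = 0 → T = 11297.5/(5.9·0.882948) = 2168.68 ≈ 2169 N.
ΣF_x = 0: A_x − T·cos62° = 0 → A_x = 2168.68 × 0.469472 = 1018 N.
ΣF_y = 0: A_y + T·sin62° − 1150 − 1550 = 0 → A_y = 2700 − 2168.68 × 0.882948 = 785.2 N.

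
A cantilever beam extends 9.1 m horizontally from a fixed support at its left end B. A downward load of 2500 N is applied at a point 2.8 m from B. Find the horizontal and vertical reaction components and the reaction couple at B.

ΣF_x = 0: B_x = 0.
ΣF_y = 0: B_y − 2500 = 0 → B_y = 2500 N.
ΣM about B: M_B − 2500·2.8 = 0 → M_B = 7000 N·m.

B_x = 0, B_y = 2500 N, M_B = 7000 N·m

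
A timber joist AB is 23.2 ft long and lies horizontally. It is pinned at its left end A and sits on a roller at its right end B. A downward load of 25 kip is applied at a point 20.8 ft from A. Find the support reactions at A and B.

Taking moments about A: B_y·23.2 − 25·20.8 = 0 → B_y = 520/23.2 = 22.4138 ≈ 22.41 kip.
ΣF_y = 0: A_y + 22.4138 − 25 = 0 → A_y = 2.586 kip.
ΣF_x = 0: no horizontal applied forces, so A_x = 0.

A_x = 0, A_y = 2.586 kip, B_y = 22.41 kip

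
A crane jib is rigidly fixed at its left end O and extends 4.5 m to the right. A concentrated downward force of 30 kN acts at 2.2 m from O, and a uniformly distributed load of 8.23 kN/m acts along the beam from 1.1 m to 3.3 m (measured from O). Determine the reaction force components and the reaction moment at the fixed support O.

O_x = 0, O_y = 48.11 kN, M_O = 105.8 kN·m

Resultant of the distributed load: 8.23 × 2.2 = 18.106 kN at 2.2 m from O.
ΣF_x = 0: O_x = 0.
ΣF_y = 0: O_y − 30 − 8.23·2.2 = 0 → O_y = 48.11 kN.
ΣM about O: M_O − 30·2.2 − (8.23·2.2)·2.2 = 0 → M_O = 105.8 kN·m.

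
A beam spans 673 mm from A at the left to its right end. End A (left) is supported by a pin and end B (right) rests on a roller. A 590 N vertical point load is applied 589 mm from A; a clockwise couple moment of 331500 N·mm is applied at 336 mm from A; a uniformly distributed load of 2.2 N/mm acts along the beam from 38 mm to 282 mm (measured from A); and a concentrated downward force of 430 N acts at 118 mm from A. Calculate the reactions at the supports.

A_x = 0, A_y = 344.9 N, B_y = 1212 N

Resultant of the distributed load: 2.2 × 244 = 536.8 N at 160 mm from A.
ΣM about A: B_y·673 − 590·589 − 331500 − (2.2·244)·160 − 430·118 = 0 → B_y = 815638/673 = 1211.94 ≈ 1212 N.
ΣF_y = 0: A_y + 1211.94 − 590 − 2.2·244 − 430 = 0 → A_y = 344.9 N.
ΣF_x = 0: no horizontal applied forces, so A_x = 0.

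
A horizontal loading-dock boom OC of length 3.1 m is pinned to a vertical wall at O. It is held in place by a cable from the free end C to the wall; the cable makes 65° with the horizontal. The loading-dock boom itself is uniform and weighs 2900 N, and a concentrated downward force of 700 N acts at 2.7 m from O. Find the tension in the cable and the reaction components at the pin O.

T = 2273 N, O_x = 960.4 N, O_y = 1540 N

ΣM about O: T·sin65°·3.1 − 2900·1.55 − 700·2.7 = 0 → T = 6385/(3.1·0.906308) = 2272.6 ≈ 2273 N.
ΣF_x = 0: O_x − T·cos65° = 0 → O_x = 2272.6 × 0.422618 = 960.4 N.
ΣF_y = 0: O_y + T·sin65° − 2900 − 700 = 0 → O_y = 3600 − 2272.6 × 0.906308 = 1540 N.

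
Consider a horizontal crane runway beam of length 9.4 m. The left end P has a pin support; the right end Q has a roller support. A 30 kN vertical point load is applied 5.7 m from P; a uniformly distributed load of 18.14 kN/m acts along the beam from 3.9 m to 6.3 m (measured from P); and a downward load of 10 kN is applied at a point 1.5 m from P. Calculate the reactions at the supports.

P_x = 0, P_y = 40.13 kN, Q_y = 43.41 kN

Resultant of the distributed load: 18.14 × 2.4 = 43.536 kN at 5.1 m from P.
Moments about P: Q_y·9.4 − 30·5.7 − (18.14·2.4)·5.1 − 10·1.5 = 0 → Q_y = 408.0336/9.4 = 43.4078 ≈ 43.41 kN.
ΣF_y = 0: P_y + 43.4078 − 30 − 18.14·2.4 − 10 = 0 → P_y = 40.13 kN.
ΣF_x = 0: no horizontal applied forces, so P_x = 0.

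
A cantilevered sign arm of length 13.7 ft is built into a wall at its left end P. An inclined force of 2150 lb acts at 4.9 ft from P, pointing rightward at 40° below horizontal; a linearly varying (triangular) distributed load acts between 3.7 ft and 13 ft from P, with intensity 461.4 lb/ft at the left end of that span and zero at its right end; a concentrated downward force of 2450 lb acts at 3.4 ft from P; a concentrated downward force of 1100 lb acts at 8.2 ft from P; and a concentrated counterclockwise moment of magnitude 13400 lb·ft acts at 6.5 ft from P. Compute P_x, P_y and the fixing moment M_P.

P_x = -1647 lb, P_y = 7078 lb, M_P = 25310 lb·ft

Resultant of the triangular load: ½ × 461.4 × 9.3 = 2145.51 lb, acting at 6.8 ft from P (one-third of the span from the peak).
ΣF_x = 0: P_x + 2150·cos40° = 0 → P_x = -1647 lb.
ΣF_y = 0: P_y − 2150·sin40° − ½·461.4·9.3 − 2450 − 1100 = 0 → P_y = 7078 lb.
ΣM about P: M_P − 2150·sin40°·4.9 − (½·461.4·9.3)·6.8 − 2450·3.4 − 1100·8.2 + 13400 = 0 → M_P = 25310 lb·ft.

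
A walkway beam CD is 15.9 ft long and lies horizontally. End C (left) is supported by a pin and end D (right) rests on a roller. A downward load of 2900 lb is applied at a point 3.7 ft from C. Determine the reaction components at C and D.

C_x = 0, C_y = 2225 lb, D_y = 674.8 lb

Taking moments about C: D_y·15.9 − 2900·3.7 = 0 → D_y = 10730/15.9 = 674.843 ≈ 674.8 lb.
ΣF_y = 0: C_y + 674.843 − 2900 = 0 → C_y = 2225 lb.
ΣF_x = 0: no horizontal applied forces, so C_x = 0.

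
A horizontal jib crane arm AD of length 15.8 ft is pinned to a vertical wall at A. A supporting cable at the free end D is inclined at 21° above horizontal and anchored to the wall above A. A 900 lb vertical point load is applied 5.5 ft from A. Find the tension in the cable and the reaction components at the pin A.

ΣM about A: T·sin21°·15.8 − 900·5.5 = 0 → T = 4950/(15.8·0.358368) = 874.216 ≈ 874.2 lb.
ΣF_x = 0: A_x − T·cos21° = 0 → A_x = 874.216 × 0.93358 = 816.2 lb.
ΣF_y = 0: A_y + T·sin21° − 900 = 0 → A_y = 900 − 874.216 × 0.358368 = 586.7 lb.

T = 874.2 lb, A_x = 816.2 lb, A_y = 586.7 lb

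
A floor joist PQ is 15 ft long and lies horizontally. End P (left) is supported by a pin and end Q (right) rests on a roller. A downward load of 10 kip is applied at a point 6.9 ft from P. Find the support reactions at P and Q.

P_x = 0, P_y = 5.400 kip, Q_y = 4.600 kip

Taking moments about P: Q_y·15 − 10·6.9 = 0 → Q_y = 69/15 = 4.600 kip.
ΣF_y = 0: P_y + 4.6 − 10 = 0 → P_y = 5.400 kip.
ΣF_x = 0: no horizontal applied forces, so P_x = 0.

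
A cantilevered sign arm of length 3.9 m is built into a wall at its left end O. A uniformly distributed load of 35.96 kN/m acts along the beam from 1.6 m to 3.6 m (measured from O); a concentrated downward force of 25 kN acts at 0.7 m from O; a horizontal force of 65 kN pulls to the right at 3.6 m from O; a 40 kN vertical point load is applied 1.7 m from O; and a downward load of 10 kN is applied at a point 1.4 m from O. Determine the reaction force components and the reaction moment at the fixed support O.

O_x = -65.00 kN, O_y = 146.9 kN, M_O = 286.5 kN·m

Resultant of the distributed load: 35.96 × 2 = 71.92 kN at 2.6 m from O.
ΣF_x = 0: O_x + 65 = 0 → O_x = -65.00 kN.
ΣF_y = 0: O_y − 35.96·2 − 25 − 40 − 10 = 0 → O_y = 146.9 kN.
ΣM about O: M_O − (35.96·2)·2.6 − 25·0.7 − 40·1.7 − 10·1.4 = 0 → M_O = 286.5 kN·m.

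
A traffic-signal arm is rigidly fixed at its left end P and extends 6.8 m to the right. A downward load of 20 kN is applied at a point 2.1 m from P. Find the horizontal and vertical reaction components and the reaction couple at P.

ΣF_x = 0: P_x = 0.
ΣF_y = 0: P_y − 20 = 0 → P_y = 20.00 kN.
ΣM about P: M_P − 20·2.1 = 0 → M_P = 42.00 kN·m.

P_x = 0, P_y = 20.00 kN, M_P = 42.00 kN·m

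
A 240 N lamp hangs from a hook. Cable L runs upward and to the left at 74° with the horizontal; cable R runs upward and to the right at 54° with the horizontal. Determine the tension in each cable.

T_L = 179.0 N, T_R = 83.95 N

ΣF_x = 0: −T_L·cos74° + T_R·cos54° = 0 → T_R = 0.468942·T_L.
ΣF_y = 0: T_L·sin74° + T_R·sin54° = 240.
Substitute: T_L·(0.961262 + 0.468942·0.809017) = 240 → T_L = 179.018 ≈ 179.0 N.
Then T_R = 0.468942 × 179.018 = 83.95 N.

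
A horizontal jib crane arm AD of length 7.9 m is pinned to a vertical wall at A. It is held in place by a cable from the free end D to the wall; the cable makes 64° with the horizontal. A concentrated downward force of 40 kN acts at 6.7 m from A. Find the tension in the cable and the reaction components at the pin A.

ΣM about A: T·sin64°·7.9 − 40·6.7 = 0 → T = 268/(7.9·0.898794) = 37.744 ≈ 37.74 kN.
ΣF_x = 0: A_x − T·cos64° = 0 → A_x = 37.744 × 0.438371 = 16.55 kN.
ΣF_y = 0: A_y + T·sin64° − 40 = 0 → A_y = 40 − 37.744 × 0.898794 = 6.076 kN.

T = 37.74 kN, A_x = 16.55 kN, A_y = 6.076 kN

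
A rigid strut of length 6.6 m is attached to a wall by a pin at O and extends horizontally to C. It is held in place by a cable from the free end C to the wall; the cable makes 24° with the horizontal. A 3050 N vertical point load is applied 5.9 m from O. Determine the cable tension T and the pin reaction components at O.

ΣM about O: T·sin24°·6.6 − 3050·5.9 = 0 → T = 17995/(6.6·0.406737) = 6703.39 ≈ 6703 N.
ΣF_x = 0: O_x − T·cos24° = 0 → O_x = 6703.39 × 0.913545 = 6124 N.
ΣF_y = 0: O_y + T·sin24° − 3050 = 0 → O_y = 3050 − 6703.39 × 0.406737 = 323.5 N.

T = 6703 N, O_x = 6124 N, O_y = 323.5 N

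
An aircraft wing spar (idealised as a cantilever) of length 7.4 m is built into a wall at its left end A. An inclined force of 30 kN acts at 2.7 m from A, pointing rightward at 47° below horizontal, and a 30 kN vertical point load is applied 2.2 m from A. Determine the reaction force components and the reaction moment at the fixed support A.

A_x = -20.46 kN, A_y = 51.94 kN, M_A = 125.2 kN·m

ΣF_x = 0: A_x + 30·cos47° = 0 → A_x = -20.46 kN.
ΣF_y = 0: A_y − 30·sin47° − 30 = 0 → A_y = 51.94 kN.
ΣM about A: M_A − 30·sin47°·2.7 − 30·2.2 = 0 → M_A = 125.2 kN·m.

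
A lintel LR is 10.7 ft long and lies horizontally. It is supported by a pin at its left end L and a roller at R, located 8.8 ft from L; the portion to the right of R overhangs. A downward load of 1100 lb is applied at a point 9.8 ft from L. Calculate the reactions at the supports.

L_x = 0, L_y = -125.0 lb, R_y = 1225 lb

Taking moments about L: R_y·8.8 − 1100·9.8 = 0 → R_y = 10780/8.8 = 1225 lb.
ΣF_y = 0: L_y + 1225 − 1100 = 0 → L_y = -125.0 lb.
ΣF_x = 0: no horizontal applied forces, so L_x = 0.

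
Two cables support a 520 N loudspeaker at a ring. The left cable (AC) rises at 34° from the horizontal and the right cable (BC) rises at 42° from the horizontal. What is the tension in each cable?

ΣF_x = 0: −T_AC·cos34° + T_BC·cos42° = 0 → T_BC = 1.11558·T_AC.
ΣF_y = 0: T_AC·sin34° + T_BC·sin42° = 520.
Substitute: T_AC·(0.559193 + 1.11558·0.669131) = 520 → T_AC = 398.265 ≈ 398.3 N.
Then T_BC = 1.11558 × 398.265 = 444.3 N.

T_AC = 398.3 N, T_BC = 444.3 N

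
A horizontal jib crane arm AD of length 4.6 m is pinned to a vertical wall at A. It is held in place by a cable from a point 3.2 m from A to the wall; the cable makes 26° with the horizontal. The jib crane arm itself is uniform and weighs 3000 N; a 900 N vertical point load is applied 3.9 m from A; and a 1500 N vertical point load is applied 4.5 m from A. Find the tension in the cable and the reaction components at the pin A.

ΣM about A: T·sin26°·3.2 − 3000·2.3 − 900·3.9 − 1500·4.5 = 0 → T = 17160/(3.2·0.438371) = 12232.8 ≈ 12230 N.
ΣF_x = 0: A_x − T·cos26° = 0 → A_x = 12232.8 × 0.898794 = 10990 N.
ΣF_y = 0: A_y + T·sin26° − 3000 − 900 − 1500 = 0 → A_y = 5400 − 12232.8 × 0.438371 = 37.50 N.

T = 12230 N, A_x = 10990 N, A_y = 37.50 N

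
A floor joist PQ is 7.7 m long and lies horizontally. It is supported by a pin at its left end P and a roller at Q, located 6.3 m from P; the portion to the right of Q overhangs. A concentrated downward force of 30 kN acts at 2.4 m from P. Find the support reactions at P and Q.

Moments about P: Q_y·6.3 − 30·2.4 = 0 → Q_y = 72/6.3 = 11.4286 ≈ 11.43 kN.
ΣF_y = 0: P_y + 11.4286 − 30 = 0 → P_y = 18.57 kN.
ΣF_x = 0: no horizontal applied forces, so P_x = 0.

P_x = 0, P_y = 18.57 kN, Q_y = 11.43 kN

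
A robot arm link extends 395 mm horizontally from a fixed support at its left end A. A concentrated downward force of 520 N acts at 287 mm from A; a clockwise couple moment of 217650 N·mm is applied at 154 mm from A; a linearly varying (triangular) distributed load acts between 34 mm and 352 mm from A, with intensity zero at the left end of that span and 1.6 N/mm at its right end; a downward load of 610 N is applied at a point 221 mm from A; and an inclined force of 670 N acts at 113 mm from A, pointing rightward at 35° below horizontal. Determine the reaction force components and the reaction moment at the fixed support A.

Resultant of the triangular load: ½ × 1.6 × 318 = 254.4 N, acting at 246 mm from A (one-third of the span from the peak).
ΣF_x = 0: A_x + 670·cos35° = 0 → A_x = -548.8 N.
ΣF_y = 0: A_y − 520 − ½·1.6·318 − 610 − 670·sin35° = 0 → A_y = 1769 N.
ΣM about A: M_A − 520·287 − 217650 − (½·1.6·318)·246 − 610·221 − 670·sin35°·113 = 0 → M_A = 607700 N·mm.

A_x = -548.8 N, A_y = 1769 N, M_A = 607700 N·mm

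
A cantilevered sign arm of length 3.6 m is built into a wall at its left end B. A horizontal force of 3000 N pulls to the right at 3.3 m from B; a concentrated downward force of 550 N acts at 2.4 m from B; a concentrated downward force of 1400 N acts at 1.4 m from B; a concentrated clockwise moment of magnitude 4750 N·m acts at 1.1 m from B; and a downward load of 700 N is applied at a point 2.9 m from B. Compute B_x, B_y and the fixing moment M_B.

ΣF_x = 0: B_x + 3000 = 0 → B_x = -3000 N.
ΣF_y = 0: B_y − 550 − 1400 − 700 = 0 → B_y = 2650 N.
ΣM about B: M_B − 550·2.4 − 1400·1.4 − 4750 − 700·2.9 = 0 → M_B = 10060 N·m.

B_x = -3000 N, B_y = 2650 N, M_B = 10060 N·m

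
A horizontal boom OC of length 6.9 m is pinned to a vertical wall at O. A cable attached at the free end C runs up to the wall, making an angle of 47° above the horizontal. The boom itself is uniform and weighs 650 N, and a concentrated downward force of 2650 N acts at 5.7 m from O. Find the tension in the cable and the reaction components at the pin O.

ΣM about O: T·sin47°·6.9 − 650·3.45 − 2650·5.7 = 0 → T = 17347.5/(6.9·0.731354) = 3437.64 ≈ 3438 N.
ΣF_x = 0: O_x − T·cos47° = 0 → O_x = 3437.64 × 0.681998 = 2344 N.
ΣF_y = 0: O_y + T·sin47° − 650 − 2650 = 0 → O_y = 3300 − 3437.64 × 0.731354 = 785.9 N.

T = 3438 N, O_x = 2344 N, O_y = 785.9 N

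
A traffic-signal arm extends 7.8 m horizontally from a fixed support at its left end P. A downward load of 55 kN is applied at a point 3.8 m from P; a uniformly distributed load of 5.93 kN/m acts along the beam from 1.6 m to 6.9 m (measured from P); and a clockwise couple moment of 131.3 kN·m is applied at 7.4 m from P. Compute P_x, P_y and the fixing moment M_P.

Resultant of the distributed load: 5.93 × 5.3 = 31.429 kN at 4.25 m from P.
ΣF_x = 0: P_x = 0.
ΣF_y = 0: P_y − 55 − 5.93·5.3 = 0 → P_y = 86.43 kN.
ΣM about P: M_P − 55·3.8 − (5.93·5.3)·4.25 − 131.3 = 0 → M_P = 473.9 kN·m.

P_x = 0, P_y = 86.43 kN, M_P = 473.9 kN·m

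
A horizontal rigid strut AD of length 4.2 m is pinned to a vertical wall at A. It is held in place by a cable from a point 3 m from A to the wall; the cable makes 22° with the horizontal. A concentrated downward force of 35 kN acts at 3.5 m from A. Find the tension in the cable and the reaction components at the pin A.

T = 109.0 kN, A_x = 101.1 kN, A_y = -5.833 kN

ΣM about A: T·sin22°·3 − 35·3.5 = 0 → T = 122.5/(3·0.374607) = 109.003 ≈ 109.0 kN.
ΣF_x = 0: A_x − T·cos22° = 0 → A_x = 109.003 × 0.927184 = 101.1 kN.
ΣF_y = 0: A_y + T·sin22° − 35 = 0 → A_y = 35 − 109.003 × 0.374607 = -5.833 kN.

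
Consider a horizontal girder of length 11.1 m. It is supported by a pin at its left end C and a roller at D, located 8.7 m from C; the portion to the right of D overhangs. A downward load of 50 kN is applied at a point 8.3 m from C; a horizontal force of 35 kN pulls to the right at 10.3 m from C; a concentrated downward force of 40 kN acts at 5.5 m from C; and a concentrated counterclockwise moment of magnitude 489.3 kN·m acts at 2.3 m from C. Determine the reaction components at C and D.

ΣM about C: D_y·8.7 − 50·8.3 − 40·5.5 + 489.3 = 0 → D_y = 145.7/8.7 = 16.7471 ≈ 16.75 kN.
ΣF_y = 0: C_y + 16.7471 − 50 − 40 = 0 → C_y = 73.25 kN.
ΣF_x = 0: C_x + 35 = 0 → C_x = -35.00 kN.

C_x = -35.00 kN, C_y = 73.25 kN, D_y = 16.75 kN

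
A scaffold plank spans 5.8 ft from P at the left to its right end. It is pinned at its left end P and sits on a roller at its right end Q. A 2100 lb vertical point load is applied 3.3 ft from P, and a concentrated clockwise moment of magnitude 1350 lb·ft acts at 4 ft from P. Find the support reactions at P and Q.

Taking moments about P: Q_y·5.8 − 2100·3.3 − 1350 = 0 → Q_y = 8280/5.8 = 1427.59 ≈ 1428 lb.
ΣF_y = 0: P_y + 1427.59 − 2100 = 0 → P_y = 672.4 lb.
ΣF_x = 0: no horizontal applied forces, so P_x = 0.

P_x = 0, P_y = 672.4 lb, Q_y = 1428 lb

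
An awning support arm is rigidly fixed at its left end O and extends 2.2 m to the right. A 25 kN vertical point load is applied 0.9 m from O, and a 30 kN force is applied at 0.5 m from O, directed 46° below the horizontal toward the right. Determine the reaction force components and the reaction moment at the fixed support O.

O_x = -20.84 kN, O_y = 46.58 kN, M_O = 33.29 kN·m

ΣF_x = 0: O_x + 30·cos46° = 0 → O_x = -20.84 kN.
ΣF_y = 0: O_y − 25 − 30·sin46° = 0 → O_y = 46.58 kN.
ΣM about O: M_O − 25·0.9 − 30·sin46°·0.5 = 0 → M_O = 33.29 kN·m.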